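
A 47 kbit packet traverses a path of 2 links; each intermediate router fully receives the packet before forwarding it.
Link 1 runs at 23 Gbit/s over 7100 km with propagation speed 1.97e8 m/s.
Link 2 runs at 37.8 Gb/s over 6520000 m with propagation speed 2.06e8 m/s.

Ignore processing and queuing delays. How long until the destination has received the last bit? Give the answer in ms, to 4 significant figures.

67.69 ms

L = 47000 bits.
Transmission delays (L/R per hop): 0.00204348, 0.00124339 ms; sum = 0.00328686 ms.
Propagation delays (d/s per hop): 36.0406, 31.6505 ms; sum = 67.6911 ms.
End-to-end = 67.69 ms.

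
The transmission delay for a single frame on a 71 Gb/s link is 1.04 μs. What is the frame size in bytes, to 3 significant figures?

9230 bytes

L = R × t_tx = 71000000000 b/s × 1.04e-06 s = 73840 bits.
In bytes: 73840 / 8 = 9230 bytes.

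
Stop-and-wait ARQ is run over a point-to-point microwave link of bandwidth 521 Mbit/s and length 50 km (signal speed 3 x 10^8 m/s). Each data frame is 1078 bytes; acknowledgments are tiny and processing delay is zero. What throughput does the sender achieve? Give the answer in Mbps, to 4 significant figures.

24.65 Mbps

t_tx = L/R = 8624/521000000 = 1.65528e-05 s.
t_prop = 50000/300000000 = 0.000166667 s; RTT = 0.000333333 s.
Cycle = t_tx + RTT = 0.000349886 s.
Throughput = L / cycle = 8624 / 0.000349886 = 24.65 Mbps.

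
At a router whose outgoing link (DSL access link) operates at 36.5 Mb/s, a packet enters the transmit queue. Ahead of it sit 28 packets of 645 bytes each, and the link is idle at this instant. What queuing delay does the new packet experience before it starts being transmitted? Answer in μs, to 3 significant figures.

3960 μs

Each queued packet: L/R = 5160/36500000 = 141.37 μs.
28 queued → 3958.36 μs.
Queuing delay = 3960 μs.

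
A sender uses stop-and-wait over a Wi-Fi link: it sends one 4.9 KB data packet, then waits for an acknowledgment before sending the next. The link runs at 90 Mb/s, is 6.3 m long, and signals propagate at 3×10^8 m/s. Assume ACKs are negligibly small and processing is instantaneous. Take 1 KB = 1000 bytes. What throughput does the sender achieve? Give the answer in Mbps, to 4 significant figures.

t_tx = L/R = 39200/90000000 = 0.000435556 s.
t_prop = 6.3/300000000 = 2.1e-08 s; RTT = 4.2e-08 s.
Cycle = t_tx + RTT = 0.000435598 s.
Throughput = L / cycle = 39200 / 0.000435598 = 89.99 Mbps.

89.99 Mbps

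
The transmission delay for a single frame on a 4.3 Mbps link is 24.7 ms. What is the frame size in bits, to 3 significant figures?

L = R × t_tx = 4300000 b/s × 0.0247 s = 106210 bits.

106000 bits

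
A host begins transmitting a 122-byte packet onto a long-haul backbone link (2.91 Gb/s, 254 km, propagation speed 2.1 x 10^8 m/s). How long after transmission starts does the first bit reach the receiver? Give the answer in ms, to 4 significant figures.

First bit experiences only propagation delay: d/s = 254000/210000000 = 1.210 ms.

1.210 ms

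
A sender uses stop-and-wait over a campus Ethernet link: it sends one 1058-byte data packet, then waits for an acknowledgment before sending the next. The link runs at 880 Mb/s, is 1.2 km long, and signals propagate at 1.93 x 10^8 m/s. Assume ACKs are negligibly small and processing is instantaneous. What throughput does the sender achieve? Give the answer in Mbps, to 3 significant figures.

384 Mbps

t_tx = L/R = 8464/880000000 = 9.61818e-06 s.
t_prop = 1200/193000000 = 6.21762e-06 s; RTT = 1.24352e-05 s.
Cycle = t_tx + RTT = 2.20534e-05 s.
Throughput = L / cycle = 8464 / 2.20534e-05 = 384 Mbps.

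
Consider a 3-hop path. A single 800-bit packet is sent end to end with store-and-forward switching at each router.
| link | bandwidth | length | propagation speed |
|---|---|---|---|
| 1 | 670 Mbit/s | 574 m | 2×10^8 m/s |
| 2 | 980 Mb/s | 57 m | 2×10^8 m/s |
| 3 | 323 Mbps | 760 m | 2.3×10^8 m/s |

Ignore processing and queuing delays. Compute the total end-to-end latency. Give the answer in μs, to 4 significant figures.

10.95 μs

Transmission delays (L/R per hop): 1.19403, 0.816327, 2.47678 μs; sum = 4.48714 μs.
Propagation delays (d/s per hop): 2.87, 0.285, 3.30435 μs; sum = 6.45935 μs.
End-to-end = 10.95 μs.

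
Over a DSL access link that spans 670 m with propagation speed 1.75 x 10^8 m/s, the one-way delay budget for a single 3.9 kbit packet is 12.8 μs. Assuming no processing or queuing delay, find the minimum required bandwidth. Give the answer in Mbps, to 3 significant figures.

Propagation delay = 670 / 175000000 = 3.82857 μs.
Transmission budget = 12.8 − 3.82857 = 8.97143 μs.
R ≥ L / t_tx = 3900 bits / 8.97143e-06 s = 435 Mbps.

435 Mbps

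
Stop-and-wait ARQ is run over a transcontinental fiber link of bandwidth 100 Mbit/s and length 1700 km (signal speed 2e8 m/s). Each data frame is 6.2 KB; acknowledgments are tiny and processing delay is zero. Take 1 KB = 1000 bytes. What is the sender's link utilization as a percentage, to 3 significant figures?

2.83 %

t_tx = L/R = 49600/100000000 = 0.000496 s.
t_prop = 1700000/200000000 = 0.0085 s; RTT = 0.017 s.
Cycle = t_tx + RTT = 0.017496 s.
Utilization = t_tx / cycle = 0.000496/0.017496 = 2.83 %.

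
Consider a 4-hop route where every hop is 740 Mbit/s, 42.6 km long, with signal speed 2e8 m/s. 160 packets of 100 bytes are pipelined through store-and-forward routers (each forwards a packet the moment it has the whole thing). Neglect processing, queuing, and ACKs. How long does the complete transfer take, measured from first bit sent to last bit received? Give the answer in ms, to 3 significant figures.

1.03 ms

Per-hop transmission t_tx = L/R = 800/740000000 = 0.00108108 ms.
Per-hop propagation t_prop = 42600/200000000 = 0.213 ms.
Pipeline fill: first packet needs 4·t_tx to clear all hops; remaining 159 packets each add one t_tx.
Total = (4+160-1)·t_tx + 4·t_prop = 163·0.00108108 + 4·0.213 = 1.03 ms.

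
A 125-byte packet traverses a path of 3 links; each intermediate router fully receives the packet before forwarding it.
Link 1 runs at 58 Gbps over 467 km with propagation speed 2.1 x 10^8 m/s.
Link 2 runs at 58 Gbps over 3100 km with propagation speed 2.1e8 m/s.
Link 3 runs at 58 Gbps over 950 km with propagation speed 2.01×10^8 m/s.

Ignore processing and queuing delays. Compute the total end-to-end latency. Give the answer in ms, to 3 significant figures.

21.7 ms

L = 125 × 8 = 1000 bits.
Transmission delay per hop = L/R = 1000/58000000000 = 1.72414e-05 ms; 3 hops → 5.17241e-05 ms.
Propagation delays (d/s per hop): 2.22381, 14.7619, 4.72637 ms; sum = 21.7121 ms.
End-to-end = 21.7 ms.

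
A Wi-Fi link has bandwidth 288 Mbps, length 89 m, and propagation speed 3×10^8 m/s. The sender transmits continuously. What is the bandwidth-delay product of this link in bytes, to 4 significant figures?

Propagation delay = 89 / 300000000 = 2.96667e-07 s.
BDP = R × t_prop = 288000000 × 2.96667e-07 = 85.44 bits.
In bytes: 85.44/8 = 10.68 bytes.

10.68 bytes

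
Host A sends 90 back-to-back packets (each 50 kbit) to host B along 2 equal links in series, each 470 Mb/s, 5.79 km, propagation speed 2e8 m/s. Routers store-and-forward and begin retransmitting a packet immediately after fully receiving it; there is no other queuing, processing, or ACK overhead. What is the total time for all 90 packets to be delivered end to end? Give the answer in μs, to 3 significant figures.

9740 μs

Per-hop transmission t_tx = L/R = 50000/470000000 = 106.383 μs.
Per-hop propagation t_prop = 5790/200000000 = 28.95 μs.
Pipeline fill: first packet needs 2·t_tx to clear all hops; remaining 89 packets each add one t_tx.
Total = (2+90-1)·t_tx + 2·t_prop = 91·106.383 + 2·28.95 = 9740 μs.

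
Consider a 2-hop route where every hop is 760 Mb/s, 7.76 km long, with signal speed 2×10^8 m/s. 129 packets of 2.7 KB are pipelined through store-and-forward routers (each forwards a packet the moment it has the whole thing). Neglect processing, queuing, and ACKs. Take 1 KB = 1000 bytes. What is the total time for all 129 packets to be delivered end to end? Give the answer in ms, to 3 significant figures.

Per-hop transmission t_tx = L/R = 21600/760000000 = 0.0284211 ms.
Per-hop propagation t_prop = 7760/200000000 = 0.0388 ms.
Pipeline fill: first packet needs 2·t_tx to clear all hops; remaining 128 packets each add one t_tx.
Total = (2+129-1)·t_tx + 2·t_prop = 130·0.0284211 + 2·0.0388 = 3.77 ms.

3.77 ms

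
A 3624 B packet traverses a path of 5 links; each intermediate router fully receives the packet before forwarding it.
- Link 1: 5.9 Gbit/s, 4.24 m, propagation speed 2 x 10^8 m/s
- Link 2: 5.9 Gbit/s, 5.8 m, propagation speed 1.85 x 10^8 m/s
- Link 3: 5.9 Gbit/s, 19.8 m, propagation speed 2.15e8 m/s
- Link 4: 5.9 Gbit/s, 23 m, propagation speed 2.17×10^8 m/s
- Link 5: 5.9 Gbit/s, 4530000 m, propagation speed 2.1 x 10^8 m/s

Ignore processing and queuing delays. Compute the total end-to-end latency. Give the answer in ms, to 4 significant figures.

21.60 ms

L = 3624 × 8 = 28992 bits.
Transmission delay per hop = L/R = 28992/5900000000 = 0.0049139 ms; 5 hops → 0.0245695 ms.
Propagation delays (d/s per hop): 2.12e-05, 3.13514e-05, 9.2093e-05, 0.000105991, 21.5714 ms; sum = 21.5717 ms.
End-to-end = 21.60 ms.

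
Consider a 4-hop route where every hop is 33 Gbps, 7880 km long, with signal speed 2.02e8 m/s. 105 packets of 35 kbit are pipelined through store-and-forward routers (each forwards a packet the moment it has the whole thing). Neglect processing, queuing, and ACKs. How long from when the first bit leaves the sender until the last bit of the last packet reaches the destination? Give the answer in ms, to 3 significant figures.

156 ms

Per-hop transmission t_tx = L/R = 35000/33000000000 = 0.00106061 ms.
Per-hop propagation t_prop = 7880000/202000000 = 39.0099 ms.
Pipeline fill: first packet needs 4·t_tx to clear all hops; remaining 104 packets each add one t_tx.
Total = (4+105-1)·t_tx + 4·t_prop = 108·0.00106061 + 4·39.0099 = 156 ms.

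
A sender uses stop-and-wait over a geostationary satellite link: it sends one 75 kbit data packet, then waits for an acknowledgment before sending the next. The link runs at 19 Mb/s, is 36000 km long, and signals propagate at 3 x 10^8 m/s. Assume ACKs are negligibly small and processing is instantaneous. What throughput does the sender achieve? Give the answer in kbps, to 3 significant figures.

t_tx = L/R = 75000/19000000 = 0.00394737 s.
t_prop = 36000000/300000000 = 0.12 s; RTT = 0.24 s.
Cycle = t_tx + RTT = 0.243947 s.
Throughput = L / cycle = 75000 / 0.243947 = 307 kbps.

307 kbps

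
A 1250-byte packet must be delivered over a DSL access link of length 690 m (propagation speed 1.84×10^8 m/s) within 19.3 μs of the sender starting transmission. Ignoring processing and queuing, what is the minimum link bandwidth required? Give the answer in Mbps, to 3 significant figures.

643 Mbps

L = 10000 bits.
Propagation delay = 690 / 184000000 = 3.75 μs.
Transmission budget = 19.3 − 3.75 = 15.55 μs.
R ≥ L / t_tx = 10000 bits / 1.555e-05 s = 643 Mbps.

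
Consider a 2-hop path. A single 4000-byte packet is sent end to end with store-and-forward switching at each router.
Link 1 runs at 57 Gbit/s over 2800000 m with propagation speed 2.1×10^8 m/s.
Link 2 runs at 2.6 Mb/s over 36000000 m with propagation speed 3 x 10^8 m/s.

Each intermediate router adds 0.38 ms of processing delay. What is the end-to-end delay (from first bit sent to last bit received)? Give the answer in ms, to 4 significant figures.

146.0 ms

L = 4000 × 8 = 32000 bits.
Transmission delays (L/R per hop): 0.000561404, 12.3077 ms; sum = 12.3083 ms.
Propagation delays (d/s per hop): 13.3333, 120 ms; sum = 133.333 ms.
Processing at 1 router(s): 1 × 0.38 ms = 0.38 ms.
End-to-end = 146.0 ms.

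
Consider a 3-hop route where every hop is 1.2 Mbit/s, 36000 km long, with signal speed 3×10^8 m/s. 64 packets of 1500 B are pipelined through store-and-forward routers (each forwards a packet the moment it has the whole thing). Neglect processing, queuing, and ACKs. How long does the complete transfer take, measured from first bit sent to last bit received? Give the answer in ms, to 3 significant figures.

1020 ms

Per-hop transmission t_tx = L/R = 12000/1200000 = 10 ms.
Per-hop propagation t_prop = 36000000/300000000 = 120 ms.
Pipeline fill: first packet needs 3·t_tx to clear all hops; remaining 63 packets each add one t_tx.
Total = (3+64-1)·t_tx + 3·t_prop = 66·10 + 3·120 = 1020 ms.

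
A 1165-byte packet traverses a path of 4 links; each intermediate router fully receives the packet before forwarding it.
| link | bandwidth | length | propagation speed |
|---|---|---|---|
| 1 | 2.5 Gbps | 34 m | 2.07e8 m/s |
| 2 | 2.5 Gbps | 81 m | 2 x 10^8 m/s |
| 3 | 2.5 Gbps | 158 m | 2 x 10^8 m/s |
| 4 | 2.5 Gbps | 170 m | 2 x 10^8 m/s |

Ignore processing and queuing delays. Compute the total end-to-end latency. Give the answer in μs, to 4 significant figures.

L = 1165 × 8 = 9320 bits.
Transmission delay per hop = L/R = 9320/2500000000 = 3.728 μs; 4 hops → 14.912 μs.
Propagation delays (d/s per hop): 0.164251, 0.405, 0.79, 0.85 μs; sum = 2.20925 μs.
End-to-end = 17.12 μs.

17.12 μs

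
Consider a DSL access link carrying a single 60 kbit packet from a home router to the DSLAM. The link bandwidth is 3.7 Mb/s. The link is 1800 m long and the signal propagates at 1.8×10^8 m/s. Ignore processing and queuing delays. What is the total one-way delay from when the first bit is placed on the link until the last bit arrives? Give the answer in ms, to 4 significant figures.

16.23 ms

L = 60000 bits.
Transmission delay = L/R = 60000 / 3700000 = 16.2162 ms.
Propagation delay = d/s = 1800 m / 180000000 m/s = 0.01 ms.
Total = 16.23 ms.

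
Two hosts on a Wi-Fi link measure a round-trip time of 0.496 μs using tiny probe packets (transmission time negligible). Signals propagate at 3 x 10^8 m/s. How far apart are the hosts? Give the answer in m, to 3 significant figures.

74.4 m

One-way propagation = RTT/2 = 0.248 μs.
d = s × t = 300000000 × 2.48e-07 = 74.4 m.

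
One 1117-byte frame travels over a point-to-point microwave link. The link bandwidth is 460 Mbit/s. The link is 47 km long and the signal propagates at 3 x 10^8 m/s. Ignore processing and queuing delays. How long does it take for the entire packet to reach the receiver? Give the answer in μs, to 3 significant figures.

176 μs

L = 1117 × 8 = 8936 bits.
Transmission delay = L/R = 8936 / 460000000 = 19.4261 μs.
Propagation delay = d/s = 47000 m / 300000000 m/s = 156.667 μs.
Total = 176 μs.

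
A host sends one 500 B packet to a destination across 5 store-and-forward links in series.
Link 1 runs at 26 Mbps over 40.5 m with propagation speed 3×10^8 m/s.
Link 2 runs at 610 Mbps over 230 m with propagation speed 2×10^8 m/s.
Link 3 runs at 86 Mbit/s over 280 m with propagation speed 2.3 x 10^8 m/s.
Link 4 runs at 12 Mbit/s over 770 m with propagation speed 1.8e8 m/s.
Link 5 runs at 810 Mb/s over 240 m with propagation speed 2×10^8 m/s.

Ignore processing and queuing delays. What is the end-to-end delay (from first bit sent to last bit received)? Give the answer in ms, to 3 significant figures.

L = 500 × 8 = 4000 bits.
Transmission delays (L/R per hop): 0.153846, 0.00655738, 0.0465116, 0.333333, 0.00493827 ms; sum = 0.545187 ms.
Propagation delays (d/s per hop): 0.000135, 0.00115, 0.00121739, 0.00427778, 0.0012 ms; sum = 0.00798017 ms.
End-to-end = 0.553 ms.

0.553 ms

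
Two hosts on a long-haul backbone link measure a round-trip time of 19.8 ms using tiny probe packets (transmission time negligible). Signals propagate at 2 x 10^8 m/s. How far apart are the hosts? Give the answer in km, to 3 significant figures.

1980 km

One-way propagation = RTT/2 = 9.9 ms.
d = s × t = 200000000 × 0.0099 = 1980 km.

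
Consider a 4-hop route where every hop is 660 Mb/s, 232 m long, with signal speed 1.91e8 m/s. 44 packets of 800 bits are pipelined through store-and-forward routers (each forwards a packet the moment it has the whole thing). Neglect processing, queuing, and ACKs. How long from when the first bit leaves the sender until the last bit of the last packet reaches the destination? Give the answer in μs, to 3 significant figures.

Per-hop transmission t_tx = L/R = 800/660000000 = 1.21212 μs.
Per-hop propagation t_prop = 232/191000000 = 1.21466 μs.
Pipeline fill: first packet needs 4·t_tx to clear all hops; remaining 43 packets each add one t_tx.
Total = (4+44-1)·t_tx + 4·t_prop = 47·1.21212 + 4·1.21466 = 61.8 μs.

61.8 μs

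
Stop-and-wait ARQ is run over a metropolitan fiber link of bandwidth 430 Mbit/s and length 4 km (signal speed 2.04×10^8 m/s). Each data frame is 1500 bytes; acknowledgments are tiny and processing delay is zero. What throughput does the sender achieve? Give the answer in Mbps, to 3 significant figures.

t_tx = L/R = 12000/430000000 = 2.7907e-05 s.
t_prop = 4000/204000000 = 1.96078e-05 s; RTT = 3.92157e-05 s.
Cycle = t_tx + RTT = 6.71227e-05 s.
Throughput = L / cycle = 12000 / 6.71227e-05 = 179 Mbps.

179 Mbps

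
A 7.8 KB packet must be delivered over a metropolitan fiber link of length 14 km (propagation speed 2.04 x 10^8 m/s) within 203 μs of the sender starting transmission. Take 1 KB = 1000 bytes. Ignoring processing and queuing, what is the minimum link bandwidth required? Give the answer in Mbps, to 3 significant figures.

464 Mbps

L = 62400 bits.
Propagation delay = 14000 / 204000000 = 68.6275 μs.
Transmission budget = 203 − 68.6275 = 134.373 μs.
R ≥ L / t_tx = 62400 bits / 0.000134373 s = 464 Mbps.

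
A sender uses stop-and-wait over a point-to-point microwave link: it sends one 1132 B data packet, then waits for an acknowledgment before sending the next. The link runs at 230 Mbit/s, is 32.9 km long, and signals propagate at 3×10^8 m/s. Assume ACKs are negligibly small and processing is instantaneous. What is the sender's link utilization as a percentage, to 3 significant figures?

15.2 %

t_tx = L/R = 9056/230000000 = 3.93739e-05 s.
t_prop = 32900/300000000 = 0.000109667 s; RTT = 0.000219333 s.
Cycle = t_tx + RTT = 0.000258707 s.
Utilization = t_tx / cycle = 3.93739e-05/0.000258707 = 15.2 %.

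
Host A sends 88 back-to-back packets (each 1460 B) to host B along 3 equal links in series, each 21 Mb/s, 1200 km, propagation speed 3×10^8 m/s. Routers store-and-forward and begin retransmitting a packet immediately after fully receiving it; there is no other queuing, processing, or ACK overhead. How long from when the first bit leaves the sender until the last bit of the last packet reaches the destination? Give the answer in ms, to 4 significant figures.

Per-hop transmission t_tx = L/R = 11680/21000000 = 0.55619 ms.
Per-hop propagation t_prop = 1200000/300000000 = 4 ms.
Pipeline fill: first packet needs 3·t_tx to clear all hops; remaining 87 packets each add one t_tx.
Total = (3+88-1)·t_tx + 3·t_prop = 90·0.55619 + 3·4 = 62.06 ms.

62.06 ms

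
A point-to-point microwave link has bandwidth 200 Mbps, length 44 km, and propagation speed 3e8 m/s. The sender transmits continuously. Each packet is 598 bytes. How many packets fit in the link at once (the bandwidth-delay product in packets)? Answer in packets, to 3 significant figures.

6.13 packets

Propagation delay = 44000 / 300000000 = 0.000146667 s.
BDP = R × t_prop = 200000000 × 0.000146667 = 29333.3 bits.
In packets of 4784 bits: 6.13 packets.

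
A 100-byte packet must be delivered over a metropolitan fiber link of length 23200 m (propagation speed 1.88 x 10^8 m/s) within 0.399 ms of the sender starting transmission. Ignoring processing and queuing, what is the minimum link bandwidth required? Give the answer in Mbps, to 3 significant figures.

2.90 Mbps

L = 800 bits.
Propagation delay = 23200 / 188000000 = 0.123404 ms.
Transmission budget = 0.399 − 0.123404 = 0.275596 ms.
R ≥ L / t_tx = 800 bits / 0.000275596 s = 2.90 Mbps.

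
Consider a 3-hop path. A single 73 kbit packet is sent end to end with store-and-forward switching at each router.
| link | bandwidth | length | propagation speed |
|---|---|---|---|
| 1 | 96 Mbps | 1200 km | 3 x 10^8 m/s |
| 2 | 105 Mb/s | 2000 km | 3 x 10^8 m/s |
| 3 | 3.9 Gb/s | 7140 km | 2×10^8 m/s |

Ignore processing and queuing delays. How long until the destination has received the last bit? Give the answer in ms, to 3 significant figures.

L = 73000 bits.
Transmission delays (L/R per hop): 0.760417, 0.695238, 0.0187179 ms; sum = 1.47437 ms.
Propagation delays (d/s per hop): 4, 6.66667, 35.7 ms; sum = 46.3667 ms.
End-to-end = 47.8 ms.

47.8 ms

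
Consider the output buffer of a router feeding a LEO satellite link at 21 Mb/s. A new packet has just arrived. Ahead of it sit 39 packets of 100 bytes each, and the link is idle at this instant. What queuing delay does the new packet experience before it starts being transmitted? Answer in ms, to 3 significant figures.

1.49 ms

Each queued packet: L/R = 800/21000000 = 0.0380952 ms.
39 queued → 1.48571 ms.
Queuing delay = 1.49 ms.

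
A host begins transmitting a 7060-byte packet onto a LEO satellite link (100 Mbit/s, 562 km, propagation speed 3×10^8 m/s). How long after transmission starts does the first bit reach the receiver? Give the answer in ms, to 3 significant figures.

First bit experiences only propagation delay: d/s = 562000/300000000 = 1.87 ms.

1.87 ms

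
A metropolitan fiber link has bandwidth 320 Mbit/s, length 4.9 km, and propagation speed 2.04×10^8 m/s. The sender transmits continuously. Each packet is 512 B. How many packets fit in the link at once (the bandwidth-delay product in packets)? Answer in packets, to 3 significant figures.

1.88 packets

Propagation delay = 4900 / 204000000 = 2.40196e-05 s.
BDP = R × t_prop = 320000000 × 2.40196e-05 = 7686.27 bits.
In packets of 4096 bits: 1.88 packets.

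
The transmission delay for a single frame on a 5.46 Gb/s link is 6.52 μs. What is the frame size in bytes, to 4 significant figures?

L = R × t_tx = 5460000000 b/s × 6.52e-06 s = 35599.2 bits.
In bytes: 35599.2 / 8 = 4450 bytes.

4450 bytes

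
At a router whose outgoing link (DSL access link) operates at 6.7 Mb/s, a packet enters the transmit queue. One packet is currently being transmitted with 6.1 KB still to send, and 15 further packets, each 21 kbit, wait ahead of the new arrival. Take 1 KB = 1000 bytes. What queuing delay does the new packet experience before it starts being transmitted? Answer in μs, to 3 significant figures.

54300 μs

Each queued packet: L/R = 21000/6700000 = 3134.33 μs.
15 queued → 47014.9 μs.
Plus remaining 48800 bits of current packet: 7283.58 μs.
Queuing delay = 54300 μs.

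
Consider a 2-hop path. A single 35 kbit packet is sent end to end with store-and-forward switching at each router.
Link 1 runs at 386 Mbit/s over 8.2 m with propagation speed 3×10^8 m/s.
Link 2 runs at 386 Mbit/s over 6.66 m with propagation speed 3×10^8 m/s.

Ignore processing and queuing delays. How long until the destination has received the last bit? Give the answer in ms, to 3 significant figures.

L = 35000 bits.
Transmission delay per hop = L/R = 35000/386000000 = 0.0906736 ms; 2 hops → 0.181347 ms.
Propagation delays (d/s per hop): 2.73333e-05, 2.22e-05 ms; sum = 4.95333e-05 ms.
End-to-end = 0.181 ms.

0.181 ms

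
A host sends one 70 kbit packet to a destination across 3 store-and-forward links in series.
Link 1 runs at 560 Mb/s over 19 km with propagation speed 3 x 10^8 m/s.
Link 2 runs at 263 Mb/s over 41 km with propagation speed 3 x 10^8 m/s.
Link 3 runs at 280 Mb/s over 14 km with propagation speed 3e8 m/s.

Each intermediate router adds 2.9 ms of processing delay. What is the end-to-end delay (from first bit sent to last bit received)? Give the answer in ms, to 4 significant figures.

6.688 ms

L = 70000 bits.
Transmission delays (L/R per hop): 0.125, 0.26616, 0.25 ms; sum = 0.64116 ms.
Propagation delays (d/s per hop): 0.0633333, 0.136667, 0.0466667 ms; sum = 0.246667 ms.
Processing at 2 router(s): 2 × 2.9 ms = 5.8 ms.
End-to-end = 6.688 ms.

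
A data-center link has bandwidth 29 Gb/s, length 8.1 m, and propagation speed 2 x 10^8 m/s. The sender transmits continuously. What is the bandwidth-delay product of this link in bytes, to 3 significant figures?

Propagation delay = 8.1 / 200000000 = 4.05e-08 s.
BDP = R × t_prop = 29000000000 × 4.05e-08 = 1174.5 bits.
In bytes: 1174.5/8 = 147 bytes.

147 bytes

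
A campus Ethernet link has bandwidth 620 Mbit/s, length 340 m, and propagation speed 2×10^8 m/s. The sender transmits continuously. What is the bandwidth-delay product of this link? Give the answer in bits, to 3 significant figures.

1050 bits

Propagation delay = 340 / 200000000 = 1.7e-06 s.
BDP = R × t_prop = 620000000 × 1.7e-06 = 1054 bits.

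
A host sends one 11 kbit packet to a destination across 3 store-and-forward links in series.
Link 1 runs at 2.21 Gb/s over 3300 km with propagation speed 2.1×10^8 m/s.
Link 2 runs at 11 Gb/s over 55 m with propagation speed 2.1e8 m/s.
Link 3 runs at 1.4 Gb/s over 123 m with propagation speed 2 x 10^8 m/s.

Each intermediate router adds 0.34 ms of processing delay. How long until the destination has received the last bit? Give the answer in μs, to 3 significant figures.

16400 μs

L = 11000 bits.
Transmission delays (L/R per hop): 4.97738, 1, 7.85714 μs; sum = 13.8345 μs.
Propagation delays (d/s per hop): 15714.3, 0.261905, 0.615 μs; sum = 15715.2 μs.
Processing at 2 router(s): 2 × 0.34 ms = 680 μs.
End-to-end = 16400 μs.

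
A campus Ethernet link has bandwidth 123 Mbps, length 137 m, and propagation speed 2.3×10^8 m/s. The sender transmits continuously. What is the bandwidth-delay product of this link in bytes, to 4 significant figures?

Propagation delay = 137 / 2.3e+08 = 5.95652e-07 s.
BDP = R × t_prop = 123000000 × 5.95652e-07 = 73.2652 bits.
In bytes: 73.2652/8 = 9.158 bytes.

9.158 bytes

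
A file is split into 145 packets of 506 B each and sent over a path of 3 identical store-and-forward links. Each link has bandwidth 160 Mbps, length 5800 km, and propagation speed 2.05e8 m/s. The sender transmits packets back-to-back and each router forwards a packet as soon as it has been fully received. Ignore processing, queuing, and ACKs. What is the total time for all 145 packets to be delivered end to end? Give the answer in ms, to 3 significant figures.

88.6 ms

Per-hop transmission t_tx = L/R = 4048/160000000 = 0.0253 ms.
Per-hop propagation t_prop = 5800000/2.05e+08 = 28.2927 ms.
Pipeline fill: first packet needs 3·t_tx to clear all hops; remaining 144 packets each add one t_tx.
Total = (3+145-1)·t_tx + 3·t_prop = 147·0.0253 + 3·28.2927 = 88.6 ms.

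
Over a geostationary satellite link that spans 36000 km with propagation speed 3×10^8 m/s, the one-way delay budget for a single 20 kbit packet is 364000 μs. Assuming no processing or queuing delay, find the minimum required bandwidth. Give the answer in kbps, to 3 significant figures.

82.0 kbps

Propagation delay = 36000000 / 300000000 = 120000 μs.
Transmission budget = 364000 − 120000 = 244000 μs.
R ≥ L / t_tx = 20000 bits / 0.244 s = 82.0 kbps.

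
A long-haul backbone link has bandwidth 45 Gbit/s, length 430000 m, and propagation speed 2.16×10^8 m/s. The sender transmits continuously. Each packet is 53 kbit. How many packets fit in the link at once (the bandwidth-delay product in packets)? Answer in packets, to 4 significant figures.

1690 packets

Propagation delay = 430000 / 216000000 = 0.00199074 s.
BDP = R × t_prop = 45000000000 × 0.00199074 = 89583300 bits.
In packets of 53000 bits: 1690 packets.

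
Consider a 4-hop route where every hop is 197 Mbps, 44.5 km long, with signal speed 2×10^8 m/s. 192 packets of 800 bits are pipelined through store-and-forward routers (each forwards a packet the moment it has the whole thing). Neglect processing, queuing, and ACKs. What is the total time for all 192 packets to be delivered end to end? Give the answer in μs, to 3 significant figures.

1680 μs

Per-hop transmission t_tx = L/R = 800/197000000 = 4.06091 μs.
Per-hop propagation t_prop = 44500/200000000 = 222.5 μs.
Pipeline fill: first packet needs 4·t_tx to clear all hops; remaining 191 packets each add one t_tx.
Total = (4+192-1)·t_tx + 4·t_prop = 195·4.06091 + 4·222.5 = 1680 μs.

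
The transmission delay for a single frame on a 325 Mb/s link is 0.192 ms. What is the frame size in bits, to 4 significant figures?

62400 bits

L = R × t_tx = 325000000 b/s × 0.000192 s = 62400 bits.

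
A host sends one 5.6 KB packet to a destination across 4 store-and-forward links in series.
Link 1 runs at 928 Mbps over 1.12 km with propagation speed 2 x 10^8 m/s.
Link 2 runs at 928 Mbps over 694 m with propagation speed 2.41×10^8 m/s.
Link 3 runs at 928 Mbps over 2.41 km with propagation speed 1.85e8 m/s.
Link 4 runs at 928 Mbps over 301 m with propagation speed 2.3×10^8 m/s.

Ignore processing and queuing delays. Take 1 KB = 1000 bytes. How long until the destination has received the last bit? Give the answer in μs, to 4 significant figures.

215.9 μs

L = 44800 bits.
Transmission delay per hop = L/R = 44800/928000000 = 48.2759 μs; 4 hops → 193.103 μs.
Propagation delays (d/s per hop): 5.6, 2.87967, 13.027, 1.3087 μs; sum = 22.8154 μs.
End-to-end = 215.9 μs.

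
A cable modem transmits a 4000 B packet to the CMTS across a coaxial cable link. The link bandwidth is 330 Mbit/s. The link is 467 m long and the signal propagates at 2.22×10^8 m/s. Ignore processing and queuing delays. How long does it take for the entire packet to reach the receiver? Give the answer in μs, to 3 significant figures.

99.1 μs

L = 4000 × 8 = 32000 bits.
Transmission delay = L/R = 32000 / 330000000 = 96.9697 μs.
Propagation delay = d/s = 467 m / 2.22e+08 m/s = 2.1036 μs.
Total = 99.1 μs.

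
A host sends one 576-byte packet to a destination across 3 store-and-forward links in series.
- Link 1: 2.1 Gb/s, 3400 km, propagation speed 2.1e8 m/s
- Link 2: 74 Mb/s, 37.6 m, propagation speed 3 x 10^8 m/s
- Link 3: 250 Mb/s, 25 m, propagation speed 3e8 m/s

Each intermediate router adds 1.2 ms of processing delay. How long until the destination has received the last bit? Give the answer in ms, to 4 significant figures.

18.67 ms

L = 576 × 8 = 4608 bits.
Transmission delays (L/R per hop): 0.00219429, 0.0622703, 0.018432 ms; sum = 0.0828966 ms.
Propagation delays (d/s per hop): 16.1905, 0.000125333, 8.33333e-05 ms; sum = 16.1907 ms.
Processing at 2 router(s): 2 × 1.2 ms = 2.4 ms.
End-to-end = 18.67 ms.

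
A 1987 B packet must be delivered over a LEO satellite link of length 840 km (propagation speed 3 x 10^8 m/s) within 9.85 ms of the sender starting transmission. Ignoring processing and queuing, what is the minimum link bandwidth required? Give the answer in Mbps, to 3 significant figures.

2.25 Mbps

L = 15896 bits.
Propagation delay = 840000 / 300000000 = 2.8 ms.
Transmission budget = 9.85 − 2.8 = 7.05 ms.
R ≥ L / t_tx = 15896 bits / 0.00705 s = 2.25 Mbps.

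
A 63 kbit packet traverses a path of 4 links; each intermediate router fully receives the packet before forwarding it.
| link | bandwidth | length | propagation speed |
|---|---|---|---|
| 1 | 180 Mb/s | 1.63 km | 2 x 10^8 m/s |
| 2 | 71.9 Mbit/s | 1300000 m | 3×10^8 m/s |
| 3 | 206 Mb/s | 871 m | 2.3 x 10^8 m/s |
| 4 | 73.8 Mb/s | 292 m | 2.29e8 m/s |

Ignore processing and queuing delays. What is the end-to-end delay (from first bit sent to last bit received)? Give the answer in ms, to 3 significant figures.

6.73 ms

L = 63000 bits.
Transmission delays (L/R per hop): 0.35, 0.876217, 0.305825, 0.853659 ms; sum = 2.3857 ms.
Propagation delays (d/s per hop): 0.00815, 4.33333, 0.00378696, 0.00127511 ms; sum = 4.34655 ms.
End-to-end = 6.73 ms.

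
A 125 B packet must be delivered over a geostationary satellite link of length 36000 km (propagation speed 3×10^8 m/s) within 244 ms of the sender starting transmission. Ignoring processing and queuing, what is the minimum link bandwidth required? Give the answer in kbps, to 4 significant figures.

8.065 kbps

L = 1000 bits.
Propagation delay = 36000000 / 300000000 = 120 ms.
Transmission budget = 244 − 120 = 124 ms.
R ≥ L / t_tx = 1000 bits / 0.124 s = 8.065 kbps.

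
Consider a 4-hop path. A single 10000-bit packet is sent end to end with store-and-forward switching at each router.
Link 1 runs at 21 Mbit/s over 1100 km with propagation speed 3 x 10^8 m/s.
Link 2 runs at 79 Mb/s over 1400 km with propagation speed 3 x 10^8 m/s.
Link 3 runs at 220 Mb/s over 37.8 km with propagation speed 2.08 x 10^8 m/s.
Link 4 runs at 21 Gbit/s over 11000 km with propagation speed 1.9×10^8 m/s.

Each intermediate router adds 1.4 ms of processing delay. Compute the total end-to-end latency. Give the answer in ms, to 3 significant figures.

71.3 ms

Transmission delays (L/R per hop): 0.47619, 0.126582, 0.0454545, 0.00047619 ms; sum = 0.648703 ms.
Propagation delays (d/s per hop): 3.66667, 4.66667, 0.181731, 57.8947 ms; sum = 66.4098 ms.
Processing at 3 router(s): 3 × 1.4 ms = 4.2 ms.
End-to-end = 71.3 ms.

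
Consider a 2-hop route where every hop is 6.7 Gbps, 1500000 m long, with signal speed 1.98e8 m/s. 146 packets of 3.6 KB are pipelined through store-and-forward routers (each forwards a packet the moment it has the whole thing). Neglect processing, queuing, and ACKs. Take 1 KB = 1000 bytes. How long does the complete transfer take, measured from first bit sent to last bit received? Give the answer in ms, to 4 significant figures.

15.78 ms

Per-hop transmission t_tx = L/R = 28800/6700000000 = 0.00429851 ms.
Per-hop propagation t_prop = 1500000/198000000 = 7.57576 ms.
Pipeline fill: first packet needs 2·t_tx to clear all hops; remaining 145 packets each add one t_tx.
Total = (2+146-1)·t_tx + 2·t_prop = 147·0.00429851 + 2·7.57576 = 15.78 ms.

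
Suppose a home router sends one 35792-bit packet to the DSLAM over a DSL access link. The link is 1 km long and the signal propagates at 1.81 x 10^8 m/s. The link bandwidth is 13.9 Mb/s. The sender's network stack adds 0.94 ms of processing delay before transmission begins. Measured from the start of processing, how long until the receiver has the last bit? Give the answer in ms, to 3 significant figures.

3.52 ms

Transmission delay = L/R = 35792 / 13900000 = 2.57496 ms.
Propagation delay = d/s = 1000 m / 181000000 m/s = 0.00552486 ms.
Plus processing delay 0.94 ms = 0.94 ms.
Total = 3.52 ms.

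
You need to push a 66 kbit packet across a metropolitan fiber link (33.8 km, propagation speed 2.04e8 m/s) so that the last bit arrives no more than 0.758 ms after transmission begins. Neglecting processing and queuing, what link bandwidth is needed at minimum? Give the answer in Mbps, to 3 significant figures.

Propagation delay = 33800 / 204000000 = 0.165686 ms.
Transmission budget = 0.758 − 0.165686 = 0.592314 ms.
R ≥ L / t_tx = 66000 bits / 0.000592314 s = 111 Mbps.

111 Mbps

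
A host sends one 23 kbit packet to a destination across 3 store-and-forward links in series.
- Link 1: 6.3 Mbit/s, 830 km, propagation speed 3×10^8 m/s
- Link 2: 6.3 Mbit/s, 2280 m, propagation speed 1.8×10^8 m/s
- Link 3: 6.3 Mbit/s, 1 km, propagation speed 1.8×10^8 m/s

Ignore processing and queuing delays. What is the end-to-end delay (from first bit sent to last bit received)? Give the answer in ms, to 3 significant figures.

L = 23000 bits.
Transmission delay per hop = L/R = 23000/6300000 = 3.65079 ms; 3 hops → 10.9524 ms.
Propagation delays (d/s per hop): 2.76667, 0.0126667, 0.00555556 ms; sum = 2.78489 ms.
End-to-end = 13.7 ms.

13.7 ms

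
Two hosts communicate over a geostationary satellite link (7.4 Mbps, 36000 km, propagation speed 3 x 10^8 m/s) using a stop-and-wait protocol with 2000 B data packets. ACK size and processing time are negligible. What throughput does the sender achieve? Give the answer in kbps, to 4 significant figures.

t_tx = L/R = 16000/7400000 = 0.00216216 s.
t_prop = 36000000/300000000 = 0.12 s; RTT = 0.24 s.
Cycle = t_tx + RTT = 0.242162 s.
Throughput = L / cycle = 16000 / 0.242162 = 66.07 kbps.

66.07 kbps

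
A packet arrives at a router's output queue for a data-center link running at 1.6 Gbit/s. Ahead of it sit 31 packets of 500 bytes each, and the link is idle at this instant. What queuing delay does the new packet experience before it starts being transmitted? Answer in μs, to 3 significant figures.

Each queued packet: L/R = 4000/1600000000 = 2.5 μs.
31 queued → 77.5 μs.
Queuing delay = 77.5 μs.

77.5 μs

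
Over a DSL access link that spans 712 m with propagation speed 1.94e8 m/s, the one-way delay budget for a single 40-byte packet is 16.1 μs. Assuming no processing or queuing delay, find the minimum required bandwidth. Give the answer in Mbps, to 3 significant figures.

L = 320 bits.
Propagation delay = 712 / 194000000 = 3.6701 μs.
Transmission budget = 16.1 − 3.6701 = 12.4299 μs.
R ≥ L / t_tx = 320 bits / 1.24299e-05 s = 25.7 Mbps.

25.7 Mbps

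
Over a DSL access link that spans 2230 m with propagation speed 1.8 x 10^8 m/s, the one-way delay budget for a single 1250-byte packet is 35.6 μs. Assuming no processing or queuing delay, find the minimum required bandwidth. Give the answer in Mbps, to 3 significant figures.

L = 10000 bits.
Propagation delay = 2230 / 180000000 = 12.3889 μs.
Transmission budget = 35.6 − 12.3889 = 23.2111 μs.
R ≥ L / t_tx = 10000 bits / 2.32111e-05 s = 431 Mbps.

431 Mbps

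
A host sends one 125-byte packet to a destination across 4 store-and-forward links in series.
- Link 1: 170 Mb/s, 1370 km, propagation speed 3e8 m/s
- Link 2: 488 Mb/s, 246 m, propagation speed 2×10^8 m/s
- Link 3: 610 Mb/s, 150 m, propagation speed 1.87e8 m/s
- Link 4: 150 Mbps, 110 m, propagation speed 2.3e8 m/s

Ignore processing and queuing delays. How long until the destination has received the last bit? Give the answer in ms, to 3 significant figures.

4.59 ms

L = 125 × 8 = 1000 bits.
Transmission delays (L/R per hop): 0.00588235, 0.00204918, 0.00163934, 0.00666667 ms; sum = 0.0162375 ms.
Propagation delays (d/s per hop): 4.56667, 0.00123, 0.000802139, 0.000478261 ms; sum = 4.56918 ms.
End-to-end = 4.59 ms.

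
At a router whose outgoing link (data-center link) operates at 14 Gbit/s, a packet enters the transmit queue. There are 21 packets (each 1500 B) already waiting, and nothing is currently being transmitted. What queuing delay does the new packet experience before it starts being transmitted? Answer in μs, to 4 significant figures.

Each queued packet: L/R = 12000/14000000000 = 0.857143 μs.
21 queued → 18 μs.
Queuing delay = 18.00 μs.

18.00 μs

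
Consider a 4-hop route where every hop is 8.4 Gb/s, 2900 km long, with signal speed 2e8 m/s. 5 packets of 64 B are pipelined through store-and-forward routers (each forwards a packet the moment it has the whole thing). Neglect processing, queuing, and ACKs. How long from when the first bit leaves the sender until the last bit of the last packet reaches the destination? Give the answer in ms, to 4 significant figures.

Per-hop transmission t_tx = L/R = 512/8400000000 = 6.09524e-05 ms.
Per-hop propagation t_prop = 2900000/200000000 = 14.5 ms.
Pipeline fill: first packet needs 4·t_tx to clear all hops; remaining 4 packets each add one t_tx.
Total = (4+5-1)·t_tx + 4·t_prop = 8·6.09524e-05 + 4·14.5 = 58.00 ms.

58.00 ms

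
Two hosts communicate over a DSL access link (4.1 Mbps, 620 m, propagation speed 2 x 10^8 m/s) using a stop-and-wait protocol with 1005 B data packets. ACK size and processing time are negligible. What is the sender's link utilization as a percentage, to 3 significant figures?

t_tx = L/R = 8040/4.1e+06 = 0.00196098 s.
t_prop = 620/200000000 = 3.1e-06 s; RTT = 6.2e-06 s.
Cycle = t_tx + RTT = 0.00196718 s.
Utilization = t_tx / cycle = 0.00196098/0.00196718 = 99.7 %.

99.7 %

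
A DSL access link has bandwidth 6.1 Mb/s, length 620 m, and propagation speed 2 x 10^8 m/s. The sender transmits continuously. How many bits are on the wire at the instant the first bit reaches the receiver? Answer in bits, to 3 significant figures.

18.9 bits

Propagation delay = 620 / 200000000 = 3.1e-06 s.
BDP = R × t_prop = 6100000 × 3.1e-06 = 18.91 bits.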